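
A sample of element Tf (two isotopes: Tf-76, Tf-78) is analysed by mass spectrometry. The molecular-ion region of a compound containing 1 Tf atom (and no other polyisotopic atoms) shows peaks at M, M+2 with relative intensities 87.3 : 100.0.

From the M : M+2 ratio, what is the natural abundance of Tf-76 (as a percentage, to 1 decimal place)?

46.6%

Let p = fractional abundance of Tf-76. I(M+2)/I(M) = [C(1,1)·p^0·(1−p)] / p^1 = 1·(1−p)/p = 100.0/87.3 = 1.1455
(1−p)/p = 1.1455/1 = 1.1455  ⇒  p = 1/(1 + 1.1455) = 0.4661
Tf-76: 46.6%, Tf-78: 53.4%.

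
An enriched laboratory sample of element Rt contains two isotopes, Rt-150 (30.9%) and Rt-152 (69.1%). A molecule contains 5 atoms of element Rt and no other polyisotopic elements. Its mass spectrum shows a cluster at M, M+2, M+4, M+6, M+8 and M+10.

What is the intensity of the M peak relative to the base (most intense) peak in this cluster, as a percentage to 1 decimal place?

Term probabilities: M 0.0028, M+2 0.0315, M+4 0.1409, M+6 0.3150, M+8 0.3522, M+10 0.1575. Base peak = M+8.
P(M+8) = C(5,4) × 0.309^1 × 0.691^4 = 5 × 0.3090 × 0.22798811 = 0.352242 (base)
P(M) = C(5,0) × 0.309^5 × 0.691^0 = 1 × 0.00281704 × 1.0000 = 0.002817
Relative intensity = 0.002817 / 0.352242 × 100 = 0.8

0.8%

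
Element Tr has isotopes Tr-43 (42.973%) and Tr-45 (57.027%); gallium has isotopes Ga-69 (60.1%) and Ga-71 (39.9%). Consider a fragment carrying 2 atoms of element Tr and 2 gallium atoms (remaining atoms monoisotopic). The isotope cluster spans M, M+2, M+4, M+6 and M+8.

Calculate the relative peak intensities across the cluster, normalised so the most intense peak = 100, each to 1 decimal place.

17.5 : 69.5 : 100.0 : 61.3 : 13.6

Element Tr pattern (n=2): 0.18466787 : 0.49012425 : 0.32520787
Gallium pattern (n=2): 0.361201 : 0.479598 : 0.159201
Convolve the two distributions (both contribute in 2-u steps):
  M: 0.18466787×0.361201 = 0.066702
  M+2: 0.18466787×0.479598 + 0.49012425×0.361201 = 0.265600
  M+4: 0.18466787×0.159201 + 0.49012425×0.479598 + 0.32520787×0.361201 = 0.381927
  M+6: 0.49012425×0.159201 + 0.32520787×0.479598 = 0.233997
  M+8: 0.32520787×0.159201 = 0.051773
Scale to base peak (0.381927) = 100: 17.5 : 69.5 : 100.0 : 61.3 : 13.6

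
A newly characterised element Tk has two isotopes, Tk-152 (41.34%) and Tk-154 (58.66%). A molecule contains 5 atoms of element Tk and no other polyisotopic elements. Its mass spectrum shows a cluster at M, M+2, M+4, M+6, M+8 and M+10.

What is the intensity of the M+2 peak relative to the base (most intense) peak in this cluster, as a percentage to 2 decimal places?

Term probabilities: M 0.0121, M+2 0.0857, M+4 0.2431, M+6 0.3450, M+8 0.2447, M+10 0.0695. Base peak = M+6.
P(M+6) = C(5,3) × 0.4134^2 × 0.5866^3 = 10 × 0.17089956 × 0.2018488 = 0.344959 (base)
P(M+2) = C(5,1) × 0.4134^4 × 0.5866^1 = 5 × 0.02920666 × 0.5866 = 0.085663
Relative intensity = 0.085663 / 0.344959 × 100 = 24.83

24.83%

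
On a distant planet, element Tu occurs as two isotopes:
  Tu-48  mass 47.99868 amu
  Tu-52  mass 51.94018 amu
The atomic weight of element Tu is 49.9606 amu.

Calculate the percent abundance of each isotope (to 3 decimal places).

Tu-48: 50.224%, Tu-52: 49.776%

Writing the weighted mean with unknown fraction x of Tu-48:
47.99868·x + 51.94018·(1 − x) = 49.9606
(47.99868 − 51.94018)·x = 49.9606 − 51.94018
x = -1.97958 / -3.94150 = 0.50224 → 50.224% Tu-48, 49.776% Tu-52.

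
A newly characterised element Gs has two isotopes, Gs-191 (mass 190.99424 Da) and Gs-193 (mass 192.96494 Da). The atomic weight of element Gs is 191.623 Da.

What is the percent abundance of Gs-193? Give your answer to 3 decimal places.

31.905%

Let x be the fractional abundance of Gs-191; then Gs-193 has abundance 1 − x.
190.99424·x + 192.96494·(1 − x) = 191.623
(190.99424 − 192.96494)·x = 191.623 − 192.96494
x = -1.34194 / -1.97070 = 0.68095 → 68.095% Gs-191, 31.905% Gs-193.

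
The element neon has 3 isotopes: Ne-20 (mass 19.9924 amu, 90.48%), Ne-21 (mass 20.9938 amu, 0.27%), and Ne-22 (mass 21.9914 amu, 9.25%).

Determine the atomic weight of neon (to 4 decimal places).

20.1800 amu

The abundance-weighted mean is 0.9048 × 19.9924 + 0.0027 × 20.9938 + 0.0925 × 21.9914
= 18.08912 + 0.05668 + 2.03420 = 20.18000 amu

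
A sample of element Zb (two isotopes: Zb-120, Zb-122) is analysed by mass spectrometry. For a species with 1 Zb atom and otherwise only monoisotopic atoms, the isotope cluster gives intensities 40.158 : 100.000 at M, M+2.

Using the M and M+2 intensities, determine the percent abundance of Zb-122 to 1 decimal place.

Let p = fractional abundance of Zb-120. I(M+2)/I(M) = [C(1,1)·p^0·(1−p)] / p^1 = 1·(1−p)/p = 100.000/40.158 = 2.4902
(1−p)/p = 2.4902/1 = 2.4902  ⇒  p = 1/(1 + 2.4902) = 0.2865
Zb-120: 28.7%, Zb-122: 71.3%.

71.3%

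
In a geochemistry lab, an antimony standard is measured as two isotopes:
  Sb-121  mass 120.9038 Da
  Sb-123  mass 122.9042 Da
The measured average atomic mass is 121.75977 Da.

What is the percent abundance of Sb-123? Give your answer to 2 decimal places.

Writing the weighted mean with unknown fraction x of Sb-121:
120.9038·x + 122.9042·(1 − x) = 121.75977
(120.9038 − 122.9042)·x = 121.75977 − 122.9042
x = -1.14443 / -2.0004 = 0.57210 → 57.21% Sb-121, 42.79% Sb-123.

42.79%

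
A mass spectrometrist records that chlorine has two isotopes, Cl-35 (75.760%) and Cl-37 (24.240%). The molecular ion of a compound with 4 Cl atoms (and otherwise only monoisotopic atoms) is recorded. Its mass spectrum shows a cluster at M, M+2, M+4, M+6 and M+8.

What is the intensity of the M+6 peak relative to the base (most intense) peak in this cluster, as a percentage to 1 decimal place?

10.2%

Term probabilities: M 0.3294, M+2 0.4216, M+4 0.2023, M+6 0.0432, M+8 0.0035. Base peak = M+2.
P(M+2) = C(4,1) × 0.75760^3 × 0.24240^1 = 4 × 0.4348304 × 0.2424 = 0.421612 (base)
P(M+6) = C(4,3) × 0.75760^1 × 0.24240^3 = 4 × 0.7576 × 0.01424288 = 0.043162
Relative intensity = 0.043162 / 0.421612 × 100 = 10.2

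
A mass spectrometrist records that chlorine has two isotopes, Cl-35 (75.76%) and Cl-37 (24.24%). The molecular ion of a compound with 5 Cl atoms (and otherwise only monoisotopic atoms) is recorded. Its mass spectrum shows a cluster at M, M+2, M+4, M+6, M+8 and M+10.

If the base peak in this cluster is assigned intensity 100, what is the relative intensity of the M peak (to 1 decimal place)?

62.5

Term probabilities: M 0.2496, M+2 0.3993, M+4 0.2555, M+6 0.0817, M+8 0.0131, M+10 0.0008. Base peak = M+2.
P(M+2) = C(5,1) × 0.7576^4 × 0.2424^1 = 5 × 0.32942751 × 0.2424 = 0.399266 (base)
P(M) = C(5,0) × 0.7576^5 × 0.2424^0 = 1 × 0.24957428 × 1.0000 = 0.249574
Relative intensity = 0.249574 / 0.399266 × 100 = 62.5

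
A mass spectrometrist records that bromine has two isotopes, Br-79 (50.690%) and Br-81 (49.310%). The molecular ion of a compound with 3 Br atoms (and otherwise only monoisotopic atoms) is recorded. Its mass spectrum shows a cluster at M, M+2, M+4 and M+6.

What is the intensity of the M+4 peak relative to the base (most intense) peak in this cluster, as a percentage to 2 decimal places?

(0.50690 + 0.49310)^3 gives M 0.1302, M+2 0.3801, M+4 0.3698, M+6 0.1199; the largest is M+2.
P(M+2) = C(3,1) × 0.50690^2 × 0.49310^1 = 3 × 0.25694761 × 0.4931 = 0.380103 (base)
P(M+4) = C(3,2) × 0.50690^1 × 0.49310^2 = 3 × 0.5069 × 0.24314761 = 0.369755
Relative intensity = 0.369755 / 0.380103 × 100 = 97.28

97.28%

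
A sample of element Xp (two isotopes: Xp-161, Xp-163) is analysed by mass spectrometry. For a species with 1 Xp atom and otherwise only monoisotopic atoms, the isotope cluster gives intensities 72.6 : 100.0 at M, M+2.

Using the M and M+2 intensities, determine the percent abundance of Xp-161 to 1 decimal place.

42.1%

Write p for the Xp-161 fraction. I(M+2)/I(M) = [C(1,1)·p^0·(1−p)] / p^1 = 1·(1−p)/p = 100.0/72.6 = 1.3774
(1−p)/p = 1.3774/1 = 1.3774  ⇒  p = 1/(1 + 1.3774) = 0.4206
Xp-161: 42.1%, Xp-163: 57.9%.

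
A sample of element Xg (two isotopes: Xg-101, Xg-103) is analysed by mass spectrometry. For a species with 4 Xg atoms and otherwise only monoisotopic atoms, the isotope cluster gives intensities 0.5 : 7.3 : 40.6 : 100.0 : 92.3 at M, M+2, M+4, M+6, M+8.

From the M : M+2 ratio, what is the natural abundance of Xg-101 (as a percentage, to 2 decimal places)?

Write p for the Xg-101 fraction. I(M+2)/I(M) = [C(4,1)·p^3·(1−p)] / p^4 = 4·(1−p)/p = 7.3/0.5 = 14.6000
(1−p)/p = 14.6000/4 = 3.6500  ⇒  p = 1/(1 + 3.6500) = 0.2151
Xg-101: 21.51%, Xg-103: 78.49%.

21.51%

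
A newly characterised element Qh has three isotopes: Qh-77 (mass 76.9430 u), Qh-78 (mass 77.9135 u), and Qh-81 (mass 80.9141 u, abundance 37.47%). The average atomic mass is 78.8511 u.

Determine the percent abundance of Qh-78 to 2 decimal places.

43.29%

Let x and y be the fractions of Qh-77 and Qh-78. Then x + y = 1 − 0.3747 = 0.6253 and 76.9430x + 77.9135y = 78.8511 − 0.3747×80.9141 = 48.53258673.
Substituting: 76.9430x + 77.9135(0.6253 − x) = 48.53258673
(76.9430 − 77.9135)x = -0.18672482  ⇒  x = 0.19240, y = 0.43290
Qh-77: 19.24%, Qh-78: 43.29%.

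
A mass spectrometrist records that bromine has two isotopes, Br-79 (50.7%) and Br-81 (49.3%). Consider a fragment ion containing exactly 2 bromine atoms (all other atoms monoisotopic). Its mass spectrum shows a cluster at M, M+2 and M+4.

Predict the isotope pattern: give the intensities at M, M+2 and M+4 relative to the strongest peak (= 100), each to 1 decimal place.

51.4 : 100.0 : 48.6

The 2 Br atoms are independent, so intensities follow the terms of (0.507 + 0.493)^2.
P(M) = 0.507^2 = 0.257049
P(M+2) = 2 × 0.507^1 × 0.493^1 = 0.499902
P(M+4) = 0.493^2 = 0.243049
The M+2 peak is largest (0.499902); scaling to 100 gives 51.4 : 100.0 : 48.6.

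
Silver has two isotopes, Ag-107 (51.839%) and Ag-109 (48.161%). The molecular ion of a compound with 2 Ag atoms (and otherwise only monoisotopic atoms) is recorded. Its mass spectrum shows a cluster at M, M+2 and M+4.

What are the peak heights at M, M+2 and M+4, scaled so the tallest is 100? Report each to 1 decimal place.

Each Ag atom is independently Ag-107 (p = 0.51839) or Ag-109 (q = 0.48161); the cluster is the binomial expansion (p + q)^2.
P(M) = 0.51839^2 = 0.268728
P(M+2) = 2 × 0.51839^1 × 0.48161^1 = 0.499324
P(M+4) = 0.48161^2 = 0.231948
The M+2 peak is largest (0.499324); scaling to 100 gives 53.8 : 100.0 : 46.5.

53.8 : 100.0 : 46.5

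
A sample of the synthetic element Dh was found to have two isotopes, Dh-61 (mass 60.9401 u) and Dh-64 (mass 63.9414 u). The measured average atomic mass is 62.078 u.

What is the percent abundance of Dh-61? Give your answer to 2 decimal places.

62.09%

Writing the weighted mean with unknown fraction x of Dh-61:
60.9401·x + 63.9414·(1 − x) = 62.078
(60.9401 − 63.9414)·x = 62.078 − 63.9414
x = -1.8634 / -3.0013 = 0.62086 → 62.09% Dh-61, 37.91% Dh-64.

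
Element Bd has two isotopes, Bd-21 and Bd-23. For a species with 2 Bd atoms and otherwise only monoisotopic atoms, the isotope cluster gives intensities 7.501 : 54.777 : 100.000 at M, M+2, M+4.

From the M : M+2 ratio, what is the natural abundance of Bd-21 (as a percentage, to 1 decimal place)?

21.5%

Let p = fractional abundance of Bd-21. I(M+2)/I(M) = [C(2,1)·p^1·(1−p)] / p^2 = 2·(1−p)/p = 54.777/7.501 = 7.3026
(1−p)/p = 7.3026/2 = 3.6513  ⇒  p = 1/(1 + 3.6513) = 0.2150
Bd-21: 21.5%, Bd-23: 78.5%.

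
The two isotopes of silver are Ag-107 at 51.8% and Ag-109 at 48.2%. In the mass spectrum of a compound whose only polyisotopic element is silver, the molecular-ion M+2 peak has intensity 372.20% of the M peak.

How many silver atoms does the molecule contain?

4

For n independent Ag atoms, I(M+2)/I(M) = n · (abundance Ag-109) / (abundance Ag-107) = n · 0.482/0.518.
n = 3.7220 × 0.518/0.482 = 4.00 ≈ 4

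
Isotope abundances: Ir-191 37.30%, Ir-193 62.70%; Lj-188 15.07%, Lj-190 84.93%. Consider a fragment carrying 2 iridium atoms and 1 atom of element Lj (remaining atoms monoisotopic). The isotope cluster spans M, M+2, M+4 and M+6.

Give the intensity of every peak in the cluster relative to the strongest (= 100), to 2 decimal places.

Iridium pattern (n=2): 0.139129 : 0.467742 : 0.393129
Element Lj pattern (n=1): 0.1507 : 0.8493
Convolve the two distributions (both contribute in 2-u steps):
  M: 0.139129×0.1507 = 0.020967
  M+2: 0.139129×0.8493 + 0.467742×0.1507 = 0.188651
  M+4: 0.467742×0.8493 + 0.393129×0.1507 = 0.456498
  M+6: 0.393129×0.8493 = 0.333884
Scale to base peak (0.456498) = 100: 4.59 : 41.33 : 100.00 : 73.14

4.59 : 41.33 : 100.00 : 73.14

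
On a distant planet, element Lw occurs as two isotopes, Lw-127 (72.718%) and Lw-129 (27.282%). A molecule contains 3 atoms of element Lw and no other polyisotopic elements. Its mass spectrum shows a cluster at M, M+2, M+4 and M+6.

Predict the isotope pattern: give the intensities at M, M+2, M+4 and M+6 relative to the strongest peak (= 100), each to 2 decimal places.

Each Lw atom is independently Lw-127 (p = 0.72718) or Lw-129 (q = 0.27282); the cluster is the binomial expansion (p + q)^3.
P(M) = 0.72718^3 = 0.384526
P(M+2) = 3 × 0.72718^2 × 0.27282^1 = 0.432794
P(M+4) = 3 × 0.72718^1 × 0.27282^2 = 0.162374
P(M+6) = 0.27282^3 = 0.020306
The M+2 peak is largest (0.432794); scaling to 100 gives 88.85 : 100.00 : 37.52 : 4.69.

88.85 : 100.00 : 37.52 : 4.69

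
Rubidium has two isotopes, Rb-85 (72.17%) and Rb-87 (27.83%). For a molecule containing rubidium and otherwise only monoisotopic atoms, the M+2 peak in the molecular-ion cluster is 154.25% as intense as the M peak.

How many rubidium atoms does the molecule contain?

4

With n Rb atoms, P(M+2)/P(M) = C(n,1)·p^(n−1)q / p^n = n·q/p = n · 0.2783/0.7217.
n = 1.5425 × 0.7217/0.2783 = 4.00 ≈ 4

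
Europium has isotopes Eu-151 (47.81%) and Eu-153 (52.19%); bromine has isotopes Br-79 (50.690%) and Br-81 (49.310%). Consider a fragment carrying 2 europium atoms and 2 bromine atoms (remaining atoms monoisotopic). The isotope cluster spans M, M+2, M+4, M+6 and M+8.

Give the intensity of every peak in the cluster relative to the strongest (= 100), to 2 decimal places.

Europium pattern (n=2): 0.22857961 : 0.49904078 : 0.27237961
Bromine pattern (n=2): 0.25694761 : 0.49990478 : 0.24314761
Convolve the two distributions (both contribute in 2-u steps):
  M: 0.22857961×0.25694761 = 0.058733
  M+2: 0.22857961×0.49990478 + 0.49904078×0.25694761 = 0.242495
  M+4: 0.22857961×0.24314761 + 0.49904078×0.49990478 + 0.27237961×0.25694761 = 0.375039
  M+6: 0.49904078×0.24314761 + 0.27237961×0.49990478 = 0.257504
  M+8: 0.27237961×0.24314761 = 0.066228
Scale to base peak (0.375039) = 100: 15.66 : 64.66 : 100.00 : 68.66 : 17.66

15.66 : 64.66 : 100.00 : 68.66 : 17.66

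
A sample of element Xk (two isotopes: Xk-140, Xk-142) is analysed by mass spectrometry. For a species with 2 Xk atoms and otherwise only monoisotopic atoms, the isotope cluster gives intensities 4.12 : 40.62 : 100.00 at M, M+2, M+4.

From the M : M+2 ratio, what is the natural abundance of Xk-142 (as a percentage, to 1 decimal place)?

83.1%

If p is the fraction of Xk that is Xk-140, then I(M+2)/I(M) = [C(2,1)·p^1·(1−p)] / p^2 = 2·(1−p)/p = 40.62/4.12 = 9.8592
(1−p)/p = 9.8592/2 = 4.9296  ⇒  p = 1/(1 + 4.9296) = 0.1686
Xk-140: 16.9%, Xk-142: 83.1%.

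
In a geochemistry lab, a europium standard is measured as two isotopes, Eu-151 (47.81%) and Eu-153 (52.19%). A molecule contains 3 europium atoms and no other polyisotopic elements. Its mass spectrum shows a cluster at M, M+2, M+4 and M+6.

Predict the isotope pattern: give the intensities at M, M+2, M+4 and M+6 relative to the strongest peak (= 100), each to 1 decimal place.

Expanding (0.4781 + 0.5219)^3:
P(M) = 0.4781^3 = 0.109284
P(M+2) = 3 × 0.4781^2 × 0.5219^1 = 0.357887
P(M+4) = 3 × 0.4781^1 × 0.5219^2 = 0.390674
P(M+6) = 0.5219^3 = 0.142155
The M+4 peak is largest (0.390674); scaling to 100 gives 28.0 : 91.6 : 100.0 : 36.4.

28.0 : 91.6 : 100.0 : 36.4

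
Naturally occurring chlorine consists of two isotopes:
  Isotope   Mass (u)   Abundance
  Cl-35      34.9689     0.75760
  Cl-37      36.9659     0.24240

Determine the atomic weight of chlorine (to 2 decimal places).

The abundance-weighted mean is 0.75760 × 34.9689 + 0.24240 × 36.9659
= 26.49244 + 8.96053 = 35.45297 u

35.45 u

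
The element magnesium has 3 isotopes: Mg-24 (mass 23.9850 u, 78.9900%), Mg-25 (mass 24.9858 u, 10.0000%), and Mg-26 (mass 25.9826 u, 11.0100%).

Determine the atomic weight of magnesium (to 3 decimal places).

The abundance-weighted mean is 0.789900 × 23.9850 + 0.100000 × 24.9858 + 0.110100 × 25.9826
= 18.94575 + 2.49858 + 2.86068 = 24.30501 u

24.305 u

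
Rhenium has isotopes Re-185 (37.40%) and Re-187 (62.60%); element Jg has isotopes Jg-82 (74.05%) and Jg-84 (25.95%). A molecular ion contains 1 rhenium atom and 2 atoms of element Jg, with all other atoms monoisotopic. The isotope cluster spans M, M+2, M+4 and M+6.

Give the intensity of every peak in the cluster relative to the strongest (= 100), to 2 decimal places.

Rhenium pattern (n=1): 0.3740 : 0.6260
Element Jg pattern (n=2): 0.54834025 : 0.3843195 : 0.06734025
Convolve the two distributions (both contribute in 2-u steps):
  M: 0.3740×0.54834025 = 0.205079
  M+2: 0.3740×0.3843195 + 0.6260×0.54834025 = 0.486996
  M+4: 0.3740×0.06734025 + 0.6260×0.3843195 = 0.265769
  M+6: 0.6260×0.06734025 = 0.042155
Scale to base peak (0.486996) = 100: 42.11 : 100.00 : 54.57 : 8.66

42.11 : 100.00 : 54.57 : 8.66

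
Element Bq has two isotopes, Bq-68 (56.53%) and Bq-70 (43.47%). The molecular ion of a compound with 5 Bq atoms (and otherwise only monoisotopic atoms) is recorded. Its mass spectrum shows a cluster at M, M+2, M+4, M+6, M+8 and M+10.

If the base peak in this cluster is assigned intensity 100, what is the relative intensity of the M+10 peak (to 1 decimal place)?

(0.5653 + 0.4347)^5 gives M 0.0577, M+2 0.2220, M+4 0.3414, M+6 0.2625, M+8 0.1009, M+10 0.0155; the largest is M+4.
P(M+4) = C(5,2) × 0.5653^3 × 0.4347^2 = 10 × 0.18064958 × 0.18896409 = 0.341363 (base)
P(M+10) = C(5,5) × 0.5653^0 × 0.4347^5 = 1 × 1.0000 × 0.01552202 = 0.015522
Relative intensity = 0.015522 / 0.341363 × 100 = 4.5

4.5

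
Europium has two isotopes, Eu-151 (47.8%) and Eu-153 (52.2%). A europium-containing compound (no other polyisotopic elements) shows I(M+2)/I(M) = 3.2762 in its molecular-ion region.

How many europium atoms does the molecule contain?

3

For n independent Eu atoms, I(M+2)/I(M) = n · (abundance Eu-153) / (abundance Eu-151) = n · 0.522/0.478.
n = 3.2762 × 0.478/0.522 = 3.00 ≈ 3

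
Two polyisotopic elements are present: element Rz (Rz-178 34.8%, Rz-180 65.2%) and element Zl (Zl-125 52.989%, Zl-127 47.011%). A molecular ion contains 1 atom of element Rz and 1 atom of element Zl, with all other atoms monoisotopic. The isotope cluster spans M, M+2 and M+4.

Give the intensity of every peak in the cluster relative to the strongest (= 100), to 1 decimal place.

36.2 : 100.0 : 60.2

Element Rz pattern (n=1): 0.3480 : 0.6520
Element Zl pattern (n=1): 0.52989 : 0.47011
Convolve the two distributions (both contribute in 2-u steps):
  M: 0.3480×0.52989 = 0.184402
  M+2: 0.3480×0.47011 + 0.6520×0.52989 = 0.509087
  M+4: 0.6520×0.47011 = 0.306512
Scale to base peak (0.509087) = 100: 36.2 : 100.0 : 60.2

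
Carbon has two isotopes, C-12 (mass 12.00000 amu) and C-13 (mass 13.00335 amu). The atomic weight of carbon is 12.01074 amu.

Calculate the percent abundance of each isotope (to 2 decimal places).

C-12: 98.93%, C-13: 1.07%

With x = fraction of C-12 (so C-13 is 1 − x):
12.00000·x + 13.00335·(1 − x) = 12.01074
(12.00000 − 13.00335)·x = 12.01074 − 13.00335
x = -0.99261 / -1.00335 = 0.98930 → 98.93% C-12, 1.07% C-13.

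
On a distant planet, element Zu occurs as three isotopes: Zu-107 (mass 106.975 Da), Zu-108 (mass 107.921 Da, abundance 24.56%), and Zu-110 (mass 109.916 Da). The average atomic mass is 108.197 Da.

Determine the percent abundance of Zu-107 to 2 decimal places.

41.79%

The remaining 75.44% is split between Zu-107 (fraction x) and Zu-110 (fraction 0.7544 − x).
Substituting: 106.975x + 109.916(0.7544 − x) = 81.6916024
(106.975 − 109.916)x = -1.229028  ⇒  x = 0.41789, y = 0.33651
Zu-107: 41.79%, Zu-110: 33.65%.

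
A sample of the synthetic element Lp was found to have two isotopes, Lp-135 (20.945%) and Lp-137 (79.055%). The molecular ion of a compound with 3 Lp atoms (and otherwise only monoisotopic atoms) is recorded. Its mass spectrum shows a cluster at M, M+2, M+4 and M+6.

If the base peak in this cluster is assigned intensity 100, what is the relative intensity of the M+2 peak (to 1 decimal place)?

Term probabilities: M 0.0092, M+2 0.1040, M+4 0.3927, M+6 0.4941. Base peak = M+6.
P(M+6) = C(3,3) × 0.20945^0 × 0.79055^3 = 1 × 1.0000 × 0.49406948 = 0.494069 (base)
P(M+2) = C(3,1) × 0.20945^2 × 0.79055^1 = 3 × 0.0438693 × 0.79055 = 0.104043
Relative intensity = 0.104043 / 0.494069 × 100 = 21.1

21.1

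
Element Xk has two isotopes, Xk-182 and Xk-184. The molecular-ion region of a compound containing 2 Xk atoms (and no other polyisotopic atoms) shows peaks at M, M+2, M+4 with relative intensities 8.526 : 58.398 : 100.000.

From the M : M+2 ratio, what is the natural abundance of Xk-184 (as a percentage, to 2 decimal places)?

77.40%

Let p = fractional abundance of Xk-182. I(M+2)/I(M) = [C(2,1)·p^1·(1−p)] / p^2 = 2·(1−p)/p = 58.398/8.526 = 6.8494
(1−p)/p = 6.8494/2 = 3.4247  ⇒  p = 1/(1 + 3.4247) = 0.2260
Xk-182: 22.60%, Xk-184: 77.40%.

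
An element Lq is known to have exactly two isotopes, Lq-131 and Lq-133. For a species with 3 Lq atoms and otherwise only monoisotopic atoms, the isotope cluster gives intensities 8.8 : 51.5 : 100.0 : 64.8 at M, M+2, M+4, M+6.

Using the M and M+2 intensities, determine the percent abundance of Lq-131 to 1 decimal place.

If p is the fraction of Lq that is Lq-131, then I(M+2)/I(M) = [C(3,1)·p^2·(1−p)] / p^3 = 3·(1−p)/p = 51.5/8.8 = 5.8523
(1−p)/p = 5.8523/3 = 1.9508  ⇒  p = 1/(1 + 1.9508) = 0.3389
Lq-131: 33.9%, Lq-133: 66.1%.

33.9%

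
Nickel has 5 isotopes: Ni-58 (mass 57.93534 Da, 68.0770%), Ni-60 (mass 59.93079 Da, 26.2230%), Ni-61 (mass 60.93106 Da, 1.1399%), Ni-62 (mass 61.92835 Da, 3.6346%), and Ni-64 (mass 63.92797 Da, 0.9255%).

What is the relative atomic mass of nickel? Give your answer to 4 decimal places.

Weight each isotope mass by its fractional abundance: 0.680770 × 57.93534 + 0.262230 × 59.93079 + 0.011399 × 60.93106 + 0.036346 × 61.92835 + 0.009255 × 63.92797
= 39.440641 + 15.715651 + 0.694553 + 2.250848 + 0.591653 = 58.693346 Da

58.6933 Da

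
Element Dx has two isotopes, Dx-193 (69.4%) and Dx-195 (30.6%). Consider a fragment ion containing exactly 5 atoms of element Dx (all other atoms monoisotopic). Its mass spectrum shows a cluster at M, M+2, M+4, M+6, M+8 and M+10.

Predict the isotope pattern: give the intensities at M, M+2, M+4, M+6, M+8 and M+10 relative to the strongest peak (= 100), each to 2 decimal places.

45.36 : 100.00 : 88.18 : 38.88 : 8.57 : 0.76

Expanding (0.694 + 0.306)^5:
P(M) = 0.694^5 = 0.160989
P(M+2) = 5 × 0.694^4 × 0.306^1 = 0.354919
P(M+4) = 10 × 0.694^3 × 0.306^2 = 0.312983
P(M+6) = 10 × 0.694^2 × 0.306^3 = 0.138001
P(M+8) = 5 × 0.694^1 × 0.306^4 = 0.030424
P(M+10) = 0.306^5 = 0.002683
The M+2 peak is largest (0.354919); scaling to 100 gives 45.36 : 100.00 : 88.18 : 38.88 : 8.57 : 0.76.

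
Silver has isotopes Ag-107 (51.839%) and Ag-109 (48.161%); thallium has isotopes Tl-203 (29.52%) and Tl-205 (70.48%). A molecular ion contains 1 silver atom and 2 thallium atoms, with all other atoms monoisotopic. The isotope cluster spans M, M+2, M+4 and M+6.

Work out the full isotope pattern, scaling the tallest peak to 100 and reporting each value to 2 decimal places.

Silver pattern (n=1): 0.51839 : 0.48161
Thallium pattern (n=2): 0.08714304 : 0.41611392 : 0.49674304
Convolve the two distributions (both contribute in 2-u steps):
  M: 0.51839×0.08714304 = 0.045174
  M+2: 0.51839×0.41611392 + 0.48161×0.08714304 = 0.257678
  M+4: 0.51839×0.49674304 + 0.48161×0.41611392 = 0.457911
  M+6: 0.48161×0.49674304 = 0.239236
Scale to base peak (0.457911) = 100: 9.87 : 56.27 : 100.00 : 52.25

9.87 : 56.27 : 100.00 : 52.25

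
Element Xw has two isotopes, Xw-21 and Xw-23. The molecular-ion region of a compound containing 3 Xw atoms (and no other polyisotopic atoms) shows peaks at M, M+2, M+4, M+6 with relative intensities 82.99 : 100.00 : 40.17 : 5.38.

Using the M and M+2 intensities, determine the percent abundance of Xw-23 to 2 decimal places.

28.66%

If p is the fraction of Xw that is Xw-21, then I(M+2)/I(M) = [C(3,1)·p^2·(1−p)] / p^3 = 3·(1−p)/p = 100.00/82.99 = 1.2050
(1−p)/p = 1.2050/3 = 0.4017  ⇒  p = 1/(1 + 0.4017) = 0.7134
Xw-21: 71.34%, Xw-23: 28.66%.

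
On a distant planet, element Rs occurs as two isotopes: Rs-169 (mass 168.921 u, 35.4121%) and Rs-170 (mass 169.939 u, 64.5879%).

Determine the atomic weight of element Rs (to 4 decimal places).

169.5785 u

Weight each isotope mass by its fractional abundance: 0.354121 × 168.921 + 0.645879 × 169.939
= 59.81847 + 109.76003 = 169.57850 u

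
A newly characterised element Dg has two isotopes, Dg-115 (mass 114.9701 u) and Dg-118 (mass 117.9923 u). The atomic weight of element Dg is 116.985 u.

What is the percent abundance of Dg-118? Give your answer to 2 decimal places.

66.67%

Let x be the fractional abundance of Dg-115; then Dg-118 has abundance 1 − x.
114.9701·x + 117.9923·(1 − x) = 116.985
(114.9701 − 117.9923)·x = 116.985 − 117.9923
x = -1.0073 / -3.0222 = 0.33330 → 33.33% Dg-115, 66.67% Dg-118.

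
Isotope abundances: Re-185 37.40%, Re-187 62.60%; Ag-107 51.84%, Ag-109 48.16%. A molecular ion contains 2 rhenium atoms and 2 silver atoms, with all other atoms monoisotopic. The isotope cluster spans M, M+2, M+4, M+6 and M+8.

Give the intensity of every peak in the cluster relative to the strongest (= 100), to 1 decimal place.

10.1 : 52.7 : 100.0 : 81.9 : 24.5

Rhenium pattern (n=2): 0.139876 : 0.468248 : 0.391876
Silver pattern (n=2): 0.26873856 : 0.49932288 : 0.23193856
Convolve the two distributions (both contribute in 2-u steps):
  M: 0.139876×0.26873856 = 0.037590
  M+2: 0.139876×0.49932288 + 0.468248×0.26873856 = 0.195680
  M+4: 0.139876×0.23193856 + 0.468248×0.49932288 + 0.391876×0.26873856 = 0.371562
  M+6: 0.468248×0.23193856 + 0.391876×0.49932288 = 0.304277
  M+8: 0.391876×0.23193856 = 0.090891
Scale to base peak (0.371562) = 100: 10.1 : 52.7 : 100.0 : 81.9 : 24.5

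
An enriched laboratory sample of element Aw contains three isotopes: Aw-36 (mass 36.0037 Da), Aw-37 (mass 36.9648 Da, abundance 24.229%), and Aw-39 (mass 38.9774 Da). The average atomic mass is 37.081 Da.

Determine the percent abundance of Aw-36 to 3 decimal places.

Let x and y be the fractions of Aw-36 and Aw-39. Then x + y = 1 − 0.24229 = 0.75771 and 36.0037x + 38.9774y = 37.081 − 0.24229×36.9648 = 28.124798608.
Substituting: 36.0037x + 38.9774(0.75771 − x) = 28.124798608
(36.0037 − 38.9774)x = -1.408767146  ⇒  x = 0.47374, y = 0.28397
Aw-36: 47.374%, Aw-39: 28.397%.

47.374%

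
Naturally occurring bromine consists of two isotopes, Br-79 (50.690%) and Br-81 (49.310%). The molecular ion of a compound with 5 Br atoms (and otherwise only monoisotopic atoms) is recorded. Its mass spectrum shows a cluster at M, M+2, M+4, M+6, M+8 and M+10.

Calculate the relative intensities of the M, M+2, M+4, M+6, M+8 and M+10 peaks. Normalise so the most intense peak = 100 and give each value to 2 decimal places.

The 5 Br atoms are independent, so intensities follow the terms of (0.50690 + 0.49310)^5.
P(M) = 0.50690^5 = 0.033467
P(M+2) = 5 × 0.50690^4 × 0.49310^1 = 0.162777
P(M+4) = 10 × 0.50690^3 × 0.49310^2 = 0.316692
P(M+6) = 10 × 0.50690^2 × 0.49310^3 = 0.308070
P(M+8) = 5 × 0.50690^1 × 0.49310^4 = 0.149842
P(M+10) = 0.49310^5 = 0.029152
The M+4 peak is largest (0.316692); scaling to 100 gives 10.57 : 51.40 : 100.00 : 97.28 : 47.31 : 9.21.

10.57 : 51.40 : 100.00 : 97.28 : 47.31 : 9.21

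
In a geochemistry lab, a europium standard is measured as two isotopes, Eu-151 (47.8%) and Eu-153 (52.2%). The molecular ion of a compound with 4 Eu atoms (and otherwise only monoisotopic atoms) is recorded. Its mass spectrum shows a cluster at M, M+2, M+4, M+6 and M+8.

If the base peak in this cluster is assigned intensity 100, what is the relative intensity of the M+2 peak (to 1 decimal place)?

Term probabilities: M 0.0522, M+2 0.2280, M+4 0.3735, M+6 0.2720, M+8 0.0742. Base peak = M+4.
P(M+4) = C(4,2) × 0.478^2 × 0.522^2 = 6 × 0.228484 × 0.272484 = 0.373549 (base)
P(M+2) = C(4,1) × 0.478^3 × 0.522^1 = 4 × 0.10921535 × 0.5220 = 0.228042
Relative intensity = 0.228042 / 0.373549 × 100 = 61.0

61.0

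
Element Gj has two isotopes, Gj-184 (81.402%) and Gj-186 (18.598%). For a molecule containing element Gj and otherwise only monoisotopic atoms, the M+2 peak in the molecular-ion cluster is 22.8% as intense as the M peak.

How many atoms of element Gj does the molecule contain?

1

For n independent Gj atoms, I(M+2)/I(M) = n · (abundance Gj-186) / (abundance Gj-184) = n · 0.18598/0.81402.
n = 0.228 × 0.81402/0.18598 = 1.00 ≈ 1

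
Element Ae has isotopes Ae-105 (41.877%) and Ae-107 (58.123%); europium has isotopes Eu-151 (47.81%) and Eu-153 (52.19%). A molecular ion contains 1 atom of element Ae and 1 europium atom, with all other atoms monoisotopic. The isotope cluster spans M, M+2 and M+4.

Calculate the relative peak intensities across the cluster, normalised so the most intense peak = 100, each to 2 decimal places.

Element Ae pattern (n=1): 0.41877 : 0.58123
Europium pattern (n=1): 0.4781 : 0.5219
Convolve the two distributions (both contribute in 2-u steps):
  M: 0.41877×0.4781 = 0.200214
  M+2: 0.41877×0.5219 + 0.58123×0.4781 = 0.496442
  M+4: 0.58123×0.5219 = 0.303344
Scale to base peak (0.496442) = 100: 40.33 : 100.00 : 61.10

40.33 : 100.00 : 61.10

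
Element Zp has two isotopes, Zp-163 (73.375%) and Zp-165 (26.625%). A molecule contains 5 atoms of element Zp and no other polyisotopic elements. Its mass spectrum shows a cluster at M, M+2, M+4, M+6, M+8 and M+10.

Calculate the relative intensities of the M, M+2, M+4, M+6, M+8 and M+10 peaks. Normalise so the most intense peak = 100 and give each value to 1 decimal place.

55.1 : 100.0 : 72.6 : 26.3 : 4.8 : 0.3

Each Zp atom is independently Zp-163 (p = 0.73375) or Zp-165 (q = 0.26625); the cluster is the binomial expansion (p + q)^5.
P(M) = 0.73375^5 = 0.212687
P(M+2) = 5 × 0.73375^4 × 0.26625^1 = 0.385880
P(M+4) = 10 × 0.73375^3 × 0.26625^2 = 0.280042
P(M+6) = 10 × 0.73375^2 × 0.26625^3 = 0.101617
P(M+8) = 5 × 0.73375^1 × 0.26625^4 = 0.018436
P(M+10) = 0.26625^5 = 0.001338
The M+2 peak is largest (0.385880); scaling to 100 gives 55.1 : 100.0 : 72.6 : 26.3 : 4.8 : 0.3.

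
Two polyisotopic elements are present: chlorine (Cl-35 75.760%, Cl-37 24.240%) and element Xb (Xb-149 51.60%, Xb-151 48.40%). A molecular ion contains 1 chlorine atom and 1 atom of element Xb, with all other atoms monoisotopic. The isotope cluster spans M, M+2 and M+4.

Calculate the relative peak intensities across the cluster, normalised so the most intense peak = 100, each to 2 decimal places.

Chlorine pattern (n=1): 0.7576 : 0.2424
Element Xb pattern (n=1): 0.5160 : 0.4840
Convolve the two distributions (both contribute in 2-u steps):
  M: 0.7576×0.5160 = 0.390922
  M+2: 0.7576×0.4840 + 0.2424×0.5160 = 0.491757
  M+4: 0.2424×0.4840 = 0.117322
Scale to base peak (0.491757) = 100: 79.49 : 100.00 : 23.86

79.49 : 100.00 : 23.86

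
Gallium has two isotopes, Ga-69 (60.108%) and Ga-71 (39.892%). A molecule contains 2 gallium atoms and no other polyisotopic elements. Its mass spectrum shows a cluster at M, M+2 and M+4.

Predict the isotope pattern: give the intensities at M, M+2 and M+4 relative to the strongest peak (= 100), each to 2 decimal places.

75.34 : 100.00 : 33.18

Expanding (0.60108 + 0.39892)^2:
P(M) = 0.60108^2 = 0.361297
P(M+2) = 2 × 0.60108^1 × 0.39892^1 = 0.479566
P(M+4) = 0.39892^2 = 0.159137
The M+2 peak is largest (0.479566); scaling to 100 gives 75.34 : 100.00 : 33.18.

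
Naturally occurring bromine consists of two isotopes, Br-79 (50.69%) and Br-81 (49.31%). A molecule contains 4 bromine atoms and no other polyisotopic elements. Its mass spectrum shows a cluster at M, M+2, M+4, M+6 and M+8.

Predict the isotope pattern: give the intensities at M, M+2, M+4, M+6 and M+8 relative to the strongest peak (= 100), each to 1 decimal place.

17.6 : 68.5 : 100.0 : 64.9 : 15.8

Each Br atom is independently Br-79 (p = 0.5069) or Br-81 (q = 0.4931); the cluster is the binomial expansion (p + q)^4.
P(M) = 0.5069^4 = 0.066022
P(M+2) = 4 × 0.5069^3 × 0.4931^1 = 0.256899
P(M+4) = 6 × 0.5069^2 × 0.4931^2 = 0.374857
P(M+6) = 4 × 0.5069^1 × 0.4931^3 = 0.243101
P(M+8) = 0.4931^4 = 0.059121
The M+4 peak is largest (0.374857); scaling to 100 gives 17.6 : 68.5 : 100.0 : 64.9 : 15.8.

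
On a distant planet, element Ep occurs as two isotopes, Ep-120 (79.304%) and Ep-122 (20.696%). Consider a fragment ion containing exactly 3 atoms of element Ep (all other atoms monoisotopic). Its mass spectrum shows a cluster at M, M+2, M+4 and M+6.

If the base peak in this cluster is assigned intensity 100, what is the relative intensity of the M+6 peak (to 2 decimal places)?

1.78

Term probabilities: M 0.4988, M+2 0.3905, M+4 0.1019, M+6 0.0089. Base peak = M.
P(M) = C(3,0) × 0.79304^3 × 0.20696^0 = 1 × 0.49875272 × 1.0000 = 0.498753 (base)
P(M+6) = C(3,3) × 0.79304^0 × 0.20696^3 = 1 × 1.0000 × 0.0088646 = 0.008865
Relative intensity = 0.008865 / 0.498753 × 100 = 1.78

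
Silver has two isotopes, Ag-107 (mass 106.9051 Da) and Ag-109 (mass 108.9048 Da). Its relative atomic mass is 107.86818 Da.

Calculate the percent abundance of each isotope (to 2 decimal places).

With x = fraction of Ag-107 (so Ag-109 is 1 − x):
106.9051·x + 108.9048·(1 − x) = 107.86818
(106.9051 − 108.9048)·x = 107.86818 − 108.9048
x = -1.03662 / -1.9997 = 0.51839 → 51.84% Ag-107, 48.16% Ag-109.

Ag-107: 51.84%, Ag-109: 48.16%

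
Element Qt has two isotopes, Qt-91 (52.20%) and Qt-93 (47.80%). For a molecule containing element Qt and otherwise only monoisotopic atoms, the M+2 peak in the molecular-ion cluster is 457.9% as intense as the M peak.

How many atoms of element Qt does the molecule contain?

For n independent Qt atoms, I(M+2)/I(M) = n · (abundance Qt-93) / (abundance Qt-91) = n · 0.4780/0.5220.
n = 4.579 × 0.5220/0.4780 = 5.00 ≈ 5

5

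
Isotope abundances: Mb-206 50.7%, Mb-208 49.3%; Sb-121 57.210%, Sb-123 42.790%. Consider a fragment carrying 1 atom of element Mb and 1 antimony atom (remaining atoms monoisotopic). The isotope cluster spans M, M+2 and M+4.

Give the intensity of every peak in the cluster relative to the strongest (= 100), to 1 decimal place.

Element Mb pattern (n=1): 0.5070 : 0.4930
Antimony pattern (n=1): 0.5721 : 0.4279
Convolve the two distributions (both contribute in 2-u steps):
  M: 0.5070×0.5721 = 0.290055
  M+2: 0.5070×0.4279 + 0.4930×0.5721 = 0.498991
  M+4: 0.4930×0.4279 = 0.210955
Scale to base peak (0.498991) = 100: 58.1 : 100.0 : 42.3

58.1 : 100.0 : 42.3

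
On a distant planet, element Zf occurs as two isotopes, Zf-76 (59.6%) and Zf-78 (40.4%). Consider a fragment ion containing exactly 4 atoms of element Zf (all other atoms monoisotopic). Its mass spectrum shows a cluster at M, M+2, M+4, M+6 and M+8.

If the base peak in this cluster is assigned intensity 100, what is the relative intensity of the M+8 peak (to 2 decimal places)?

7.66

Binomial terms of (0.596 + 0.404)^4: M 0.1262, M+2 0.3421, M+4 0.3479, M+6 0.1572, M+8 0.0266 → M+4 is the base peak.
P(M+4) = C(4,2) × 0.596^2 × 0.404^2 = 6 × 0.355216 × 0.163216 = 0.347862 (base)
P(M+8) = C(4,4) × 0.596^0 × 0.404^4 = 1 × 1.0000 × 0.02663946 = 0.026639
Relative intensity = 0.026639 / 0.347862 × 100 = 7.66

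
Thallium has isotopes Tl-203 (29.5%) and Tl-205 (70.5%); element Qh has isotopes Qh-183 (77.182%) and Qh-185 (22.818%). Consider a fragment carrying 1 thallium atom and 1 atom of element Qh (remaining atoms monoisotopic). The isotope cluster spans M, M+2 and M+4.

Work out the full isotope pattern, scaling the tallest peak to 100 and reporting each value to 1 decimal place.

Thallium pattern (n=1): 0.2950 : 0.7050
Element Qh pattern (n=1): 0.77182 : 0.22818
Convolve the two distributions (both contribute in 2-u steps):
  M: 0.2950×0.77182 = 0.227687
  M+2: 0.2950×0.22818 + 0.7050×0.77182 = 0.611446
  M+4: 0.7050×0.22818 = 0.160867
Scale to base peak (0.611446) = 100: 37.2 : 100.0 : 26.3

37.2 : 100.0 : 26.3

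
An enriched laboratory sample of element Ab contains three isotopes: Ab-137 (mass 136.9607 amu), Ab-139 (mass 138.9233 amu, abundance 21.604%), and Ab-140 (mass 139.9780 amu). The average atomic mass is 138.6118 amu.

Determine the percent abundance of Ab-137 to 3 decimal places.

The remaining 78.396% is split between Ab-137 (fraction x) and Ab-140 (fraction 0.78396 − x).
Substituting: 136.9607x + 139.9780(0.78396 − x) = 108.598810268
(136.9607 − 139.9780)x = -1.138342612  ⇒  x = 0.37727, y = 0.40669
Ab-137: 37.727%, Ab-140: 40.669%.

37.727%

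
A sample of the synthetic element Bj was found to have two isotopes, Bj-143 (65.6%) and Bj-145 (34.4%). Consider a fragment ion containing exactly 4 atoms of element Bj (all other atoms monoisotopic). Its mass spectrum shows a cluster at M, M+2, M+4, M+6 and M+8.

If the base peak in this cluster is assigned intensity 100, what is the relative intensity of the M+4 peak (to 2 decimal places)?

78.66

Term probabilities: M 0.1852, M+2 0.3884, M+4 0.3055, M+6 0.1068, M+8 0.0140. Base peak = M+2.
P(M+2) = C(4,1) × 0.656^3 × 0.344^1 = 4 × 0.28230042 × 0.3440 = 0.388445 (base)
P(M+4) = C(4,2) × 0.656^2 × 0.344^2 = 6 × 0.430336 × 0.118336 = 0.305545
Relative intensity = 0.305545 / 0.388445 × 100 = 78.66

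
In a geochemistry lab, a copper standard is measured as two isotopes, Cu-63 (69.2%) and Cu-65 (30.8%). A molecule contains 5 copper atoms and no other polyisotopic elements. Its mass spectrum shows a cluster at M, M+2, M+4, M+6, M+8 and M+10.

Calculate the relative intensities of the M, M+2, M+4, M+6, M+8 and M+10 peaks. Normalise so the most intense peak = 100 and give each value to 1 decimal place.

44.9 : 100.0 : 89.0 : 39.6 : 8.8 : 0.8

The 5 Cu atoms are independent, so intensities follow the terms of (0.692 + 0.308)^5.
P(M) = 0.692^5 = 0.158683
P(M+2) = 5 × 0.692^4 × 0.308^1 = 0.353139
P(M+4) = 10 × 0.692^3 × 0.308^2 = 0.314355
P(M+6) = 10 × 0.692^2 × 0.308^3 = 0.139915
P(M+8) = 5 × 0.692^1 × 0.308^4 = 0.031137
P(M+10) = 0.308^5 = 0.002772
The M+2 peak is largest (0.353139); scaling to 100 gives 44.9 : 100.0 : 89.0 : 39.6 : 8.8 : 0.8.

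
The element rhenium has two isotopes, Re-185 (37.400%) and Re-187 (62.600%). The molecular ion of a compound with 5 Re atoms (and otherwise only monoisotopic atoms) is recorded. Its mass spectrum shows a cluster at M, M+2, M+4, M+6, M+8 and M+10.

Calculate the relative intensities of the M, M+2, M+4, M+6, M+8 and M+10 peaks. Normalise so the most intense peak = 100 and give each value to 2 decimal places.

2.13 : 17.85 : 59.74 : 100.00 : 83.69 : 28.02

Each Re atom is independently Re-185 (p = 0.37400) or Re-187 (q = 0.62600); the cluster is the binomial expansion (p + q)^5.
P(M) = 0.37400^5 = 0.007317
P(M+2) = 5 × 0.37400^4 × 0.62600^1 = 0.061239
P(M+4) = 10 × 0.37400^3 × 0.62600^2 = 0.205005
P(M+6) = 10 × 0.37400^2 × 0.62600^3 = 0.343136
P(M+8) = 5 × 0.37400^1 × 0.62600^4 = 0.287170
P(M+10) = 0.62600^5 = 0.096133
The M+6 peak is largest (0.343136); scaling to 100 gives 2.13 : 17.85 : 59.74 : 100.00 : 83.69 : 28.02.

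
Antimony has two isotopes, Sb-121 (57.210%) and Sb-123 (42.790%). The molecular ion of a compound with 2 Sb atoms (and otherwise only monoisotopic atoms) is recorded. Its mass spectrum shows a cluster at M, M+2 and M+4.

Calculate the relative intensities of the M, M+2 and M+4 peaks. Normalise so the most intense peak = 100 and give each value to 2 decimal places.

66.85 : 100.00 : 37.40

Each Sb atom is independently Sb-121 (p = 0.57210) or Sb-123 (q = 0.42790); the cluster is the binomial expansion (p + q)^2.
P(M) = 0.57210^2 = 0.327298
P(M+2) = 2 × 0.57210^1 × 0.42790^1 = 0.489603
P(M+4) = 0.42790^2 = 0.183098
The M+2 peak is largest (0.489603); scaling to 100 gives 66.85 : 100.00 : 37.40.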